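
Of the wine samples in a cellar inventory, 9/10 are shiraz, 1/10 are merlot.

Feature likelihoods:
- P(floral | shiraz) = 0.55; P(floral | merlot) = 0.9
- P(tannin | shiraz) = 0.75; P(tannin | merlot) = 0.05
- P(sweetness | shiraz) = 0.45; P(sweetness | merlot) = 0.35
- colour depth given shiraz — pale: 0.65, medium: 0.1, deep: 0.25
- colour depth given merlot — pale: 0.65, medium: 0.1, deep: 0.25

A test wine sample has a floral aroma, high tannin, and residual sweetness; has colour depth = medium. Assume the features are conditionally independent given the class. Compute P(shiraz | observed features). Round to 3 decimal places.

0.991

shiraz: 0.9 × 0.55 × 0.75 × 0.45 × 0.1 = 0.01670625
merlot: 0.1 × 0.9 × 0.05 × 0.35 × 0.1 = 0.0001575
P(shiraz | x) = 0.01670625 / 0.01686375 ≈ 0.991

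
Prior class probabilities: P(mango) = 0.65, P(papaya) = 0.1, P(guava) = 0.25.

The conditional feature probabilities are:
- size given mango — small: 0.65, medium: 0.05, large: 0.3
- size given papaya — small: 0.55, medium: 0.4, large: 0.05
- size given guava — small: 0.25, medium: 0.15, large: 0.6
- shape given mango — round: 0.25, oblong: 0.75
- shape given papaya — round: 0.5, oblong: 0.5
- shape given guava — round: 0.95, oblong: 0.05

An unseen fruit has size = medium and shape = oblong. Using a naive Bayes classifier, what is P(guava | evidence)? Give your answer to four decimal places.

0.0405

mango: 0.65 × 0.05 × 0.75 = 0.024375
papaya: 0.1 × 0.4 × 0.5 = 0.02
guava: 0.25 × 0.15 × 0.05 = 0.001875
P(guava | x) = 0.001875 / 0.04625 ≈ 0.0405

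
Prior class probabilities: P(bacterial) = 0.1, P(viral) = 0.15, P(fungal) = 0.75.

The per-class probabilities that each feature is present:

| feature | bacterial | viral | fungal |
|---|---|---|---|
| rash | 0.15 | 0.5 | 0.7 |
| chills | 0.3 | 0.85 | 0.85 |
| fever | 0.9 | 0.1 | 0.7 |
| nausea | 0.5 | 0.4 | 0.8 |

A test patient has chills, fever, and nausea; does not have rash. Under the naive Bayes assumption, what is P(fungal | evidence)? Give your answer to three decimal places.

0.884

bacterial: 0.1 × (1−0.15) × 0.3 × 0.9 × 0.5 = 0.011475
viral: 0.15 × (1−0.5) × 0.85 × 0.1 × 0.4 = 0.00255
fungal: 0.75 × (1−0.7) × 0.85 × 0.7 × 0.8 = 0.1071
P(fungal | x) = 0.1071 / 0.121125 ≈ 0.884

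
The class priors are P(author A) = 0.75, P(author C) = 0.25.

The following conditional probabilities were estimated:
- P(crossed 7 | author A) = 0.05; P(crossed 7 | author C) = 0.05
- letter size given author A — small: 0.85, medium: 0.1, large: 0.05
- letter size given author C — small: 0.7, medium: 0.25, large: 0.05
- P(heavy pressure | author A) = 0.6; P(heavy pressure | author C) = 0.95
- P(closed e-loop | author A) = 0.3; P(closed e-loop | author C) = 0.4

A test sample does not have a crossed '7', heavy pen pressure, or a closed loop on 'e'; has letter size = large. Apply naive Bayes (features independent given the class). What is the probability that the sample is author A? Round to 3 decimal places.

author A: 0.75 × (1−0.05) × 0.05 × (1−0.6) × (1−0.3) = 0.009975
author C: 0.25 × (1−0.05) × 0.05 × (1−0.95) × (1−0.4) = 0.00035625
P(author A | x) = 0.009975 / 0.01033125 ≈ 0.966

0.966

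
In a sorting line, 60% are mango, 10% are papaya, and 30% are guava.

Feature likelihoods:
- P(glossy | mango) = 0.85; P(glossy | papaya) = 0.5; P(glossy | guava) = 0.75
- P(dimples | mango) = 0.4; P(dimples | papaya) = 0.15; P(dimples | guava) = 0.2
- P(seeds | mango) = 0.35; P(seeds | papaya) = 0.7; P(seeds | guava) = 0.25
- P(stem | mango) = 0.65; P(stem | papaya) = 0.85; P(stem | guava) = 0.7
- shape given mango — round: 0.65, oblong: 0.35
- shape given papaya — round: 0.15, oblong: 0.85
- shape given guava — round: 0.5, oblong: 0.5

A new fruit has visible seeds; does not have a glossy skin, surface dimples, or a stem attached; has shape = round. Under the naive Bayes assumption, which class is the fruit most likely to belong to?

mango

mango: 0.6 × (1−0.85) × (1−0.4) × 0.35 × (1−0.65) × 0.65 = 0.00429975
papaya: 0.1 × (1−0.5) × (1−0.15) × 0.7 × (1−0.85) × 0.15 = 0.000669375
guava: 0.3 × (1−0.75) × (1−0.2) × 0.25 × (1−0.7) × 0.5 = 0.00225
Highest score → mango.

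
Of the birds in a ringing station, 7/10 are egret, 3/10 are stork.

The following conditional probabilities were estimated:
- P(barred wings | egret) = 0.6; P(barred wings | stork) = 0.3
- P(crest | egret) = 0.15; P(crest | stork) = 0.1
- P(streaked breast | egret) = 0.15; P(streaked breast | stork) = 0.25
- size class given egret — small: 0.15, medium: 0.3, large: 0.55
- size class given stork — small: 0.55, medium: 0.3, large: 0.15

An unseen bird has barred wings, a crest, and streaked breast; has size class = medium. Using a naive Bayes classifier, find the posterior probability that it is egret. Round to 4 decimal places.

0.8077

egret: 0.7 × 0.6 × 0.15 × 0.15 × 0.3 = 0.002835
stork: 0.3 × 0.3 × 0.1 × 0.25 × 0.3 = 0.000675
P(egret | x) = 0.002835 / 0.00351 ≈ 0.8077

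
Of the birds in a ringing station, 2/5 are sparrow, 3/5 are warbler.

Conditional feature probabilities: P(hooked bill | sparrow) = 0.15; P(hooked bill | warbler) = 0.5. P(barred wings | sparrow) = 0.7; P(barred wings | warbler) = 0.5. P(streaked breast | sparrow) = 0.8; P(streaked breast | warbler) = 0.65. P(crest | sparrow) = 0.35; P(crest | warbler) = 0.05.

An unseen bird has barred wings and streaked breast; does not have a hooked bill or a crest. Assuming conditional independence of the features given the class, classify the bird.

sparrow: 0.4 × (1−0.15) × 0.7 × 0.8 × (1−0.35) = 0.12376
warbler: 0.6 × (1−0.5) × 0.5 × 0.65 × (1−0.05) = 0.092625
Highest score → sparrow.

sparrow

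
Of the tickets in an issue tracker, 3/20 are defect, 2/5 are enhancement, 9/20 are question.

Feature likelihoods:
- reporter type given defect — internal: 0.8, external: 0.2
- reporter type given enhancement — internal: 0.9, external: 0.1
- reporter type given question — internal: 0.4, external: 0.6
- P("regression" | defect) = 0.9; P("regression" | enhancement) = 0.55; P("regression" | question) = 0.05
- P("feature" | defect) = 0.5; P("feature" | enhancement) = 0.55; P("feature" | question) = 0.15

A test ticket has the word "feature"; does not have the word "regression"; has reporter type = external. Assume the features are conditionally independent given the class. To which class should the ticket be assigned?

defect: 0.15 × 0.2 × (1−0.9) × 0.5 = 0.0015
enhancement: 0.4 × 0.1 × (1−0.55) × 0.55 = 0.0099
question: 0.45 × 0.6 × (1−0.05) × 0.15 = 0.038475
Highest score → question.

question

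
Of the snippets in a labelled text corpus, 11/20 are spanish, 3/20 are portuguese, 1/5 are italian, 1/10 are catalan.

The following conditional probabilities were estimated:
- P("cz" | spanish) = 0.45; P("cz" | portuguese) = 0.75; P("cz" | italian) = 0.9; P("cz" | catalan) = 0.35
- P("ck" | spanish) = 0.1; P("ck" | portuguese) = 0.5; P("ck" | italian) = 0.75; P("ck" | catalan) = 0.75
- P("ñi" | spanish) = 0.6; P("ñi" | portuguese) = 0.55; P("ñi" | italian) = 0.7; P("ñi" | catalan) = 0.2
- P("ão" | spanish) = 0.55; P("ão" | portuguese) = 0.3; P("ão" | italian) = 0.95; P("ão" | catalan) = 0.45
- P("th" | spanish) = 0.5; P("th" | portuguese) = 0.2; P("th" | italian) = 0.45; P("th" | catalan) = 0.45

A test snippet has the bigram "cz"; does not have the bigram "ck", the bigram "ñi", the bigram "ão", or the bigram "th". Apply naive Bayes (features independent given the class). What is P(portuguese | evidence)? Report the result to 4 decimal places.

spanish: 0.55 × 0.45 × (1−0.1) × (1−0.6) × (1−0.55) × (1−0.5) = 0.0200475
portuguese: 0.15 × 0.75 × (1−0.5) × (1−0.55) × (1−0.3) × (1−0.2) = 0.014175
italian: 0.2 × 0.9 × (1−0.75) × (1−0.7) × (1−0.95) × (1−0.45) = 0.00037125
catalan: 0.1 × 0.35 × (1−0.75) × (1−0.2) × (1−0.45) × (1−0.45) = 0.0021175
P(portuguese | x) = 0.014175 / 0.03671125 ≈ 0.3861

0.3861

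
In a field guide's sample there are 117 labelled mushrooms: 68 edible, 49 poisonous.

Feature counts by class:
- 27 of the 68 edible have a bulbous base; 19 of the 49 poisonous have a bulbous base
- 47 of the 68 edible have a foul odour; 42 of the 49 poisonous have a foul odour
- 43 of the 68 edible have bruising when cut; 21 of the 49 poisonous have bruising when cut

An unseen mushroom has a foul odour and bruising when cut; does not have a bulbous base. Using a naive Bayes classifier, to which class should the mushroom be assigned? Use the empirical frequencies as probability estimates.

edible: (68/117) × (41/68) × (47/68) × (43/68) ≈ 0.15316
poisonous: (49/117) × (30/49) × (42/49) × (21/49) ≈ 0.0941915
Highest score → edible.

edible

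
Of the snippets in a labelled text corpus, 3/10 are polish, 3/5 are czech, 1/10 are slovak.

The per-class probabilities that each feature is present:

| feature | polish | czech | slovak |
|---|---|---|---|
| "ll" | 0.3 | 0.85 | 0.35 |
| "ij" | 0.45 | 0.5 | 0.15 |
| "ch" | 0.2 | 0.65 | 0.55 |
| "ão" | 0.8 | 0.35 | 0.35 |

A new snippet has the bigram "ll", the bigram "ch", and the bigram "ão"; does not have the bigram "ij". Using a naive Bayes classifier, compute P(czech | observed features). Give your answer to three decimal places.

0.810

polish: 0.3 × 0.3 × (1−0.45) × 0.2 × 0.8 = 0.00792
czech: 0.6 × 0.85 × (1−0.5) × 0.65 × 0.35 = 0.0580125
slovak: 0.1 × 0.35 × (1−0.15) × 0.55 × 0.35 = 0.005726875
P(czech | x) = 0.0580125 / 0.071659375 ≈ 0.810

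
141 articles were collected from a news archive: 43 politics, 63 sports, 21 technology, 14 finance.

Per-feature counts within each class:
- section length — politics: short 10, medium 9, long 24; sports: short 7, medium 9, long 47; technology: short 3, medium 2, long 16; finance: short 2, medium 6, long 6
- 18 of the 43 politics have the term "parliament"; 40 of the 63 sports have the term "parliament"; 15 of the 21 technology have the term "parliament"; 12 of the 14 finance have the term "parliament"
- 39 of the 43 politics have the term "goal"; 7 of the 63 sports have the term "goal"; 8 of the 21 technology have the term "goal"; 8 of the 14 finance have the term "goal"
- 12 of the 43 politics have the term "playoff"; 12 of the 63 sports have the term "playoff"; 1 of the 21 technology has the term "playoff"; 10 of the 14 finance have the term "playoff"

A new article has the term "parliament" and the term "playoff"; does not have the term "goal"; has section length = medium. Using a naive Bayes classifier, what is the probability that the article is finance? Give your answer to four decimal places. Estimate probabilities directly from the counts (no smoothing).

0.5871

politics: (43/141) × (9/43) × (18/43) × (4/43) × (12/43) ≈ 0.000693636
sports: (63/141) × (9/63) × (40/63) × (56/63) × (12/63) ≈ 0.00686169
technology: (21/141) × (2/21) × (15/21) × (13/21) × (1/21) ≈ 0.000298667
finance: (14/141) × (6/14) × (12/14) × (6/14) × (10/14) ≈ 0.0111656
P(finance | x) = 0.0111656 / 0.019019593 ≈ 0.5871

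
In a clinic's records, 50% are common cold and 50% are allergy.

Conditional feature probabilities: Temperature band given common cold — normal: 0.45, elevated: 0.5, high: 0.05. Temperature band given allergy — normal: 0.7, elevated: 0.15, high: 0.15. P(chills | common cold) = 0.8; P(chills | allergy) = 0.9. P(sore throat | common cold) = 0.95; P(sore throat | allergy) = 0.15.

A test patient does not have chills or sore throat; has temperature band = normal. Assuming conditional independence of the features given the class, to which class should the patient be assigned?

common cold: 0.5 × 0.45 × (1−0.8) × (1−0.95) = 0.00225
allergy: 0.5 × 0.7 × (1−0.9) × (1−0.15) = 0.02975
Highest score → allergy.

allergy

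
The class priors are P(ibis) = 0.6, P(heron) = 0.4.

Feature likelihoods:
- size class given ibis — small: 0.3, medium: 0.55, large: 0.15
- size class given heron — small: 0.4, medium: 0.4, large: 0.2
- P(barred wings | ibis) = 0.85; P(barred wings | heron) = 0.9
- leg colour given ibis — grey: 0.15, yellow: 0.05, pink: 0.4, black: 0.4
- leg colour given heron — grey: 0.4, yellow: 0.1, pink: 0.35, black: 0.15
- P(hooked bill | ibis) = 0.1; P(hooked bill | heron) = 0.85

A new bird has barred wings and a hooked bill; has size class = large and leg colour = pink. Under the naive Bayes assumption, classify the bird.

heron

ibis: 0.6 × 0.15 × 0.85 × 0.4 × 0.1 = 0.00306
heron: 0.4 × 0.2 × 0.9 × 0.35 × 0.85 = 0.02142
Highest score → heron.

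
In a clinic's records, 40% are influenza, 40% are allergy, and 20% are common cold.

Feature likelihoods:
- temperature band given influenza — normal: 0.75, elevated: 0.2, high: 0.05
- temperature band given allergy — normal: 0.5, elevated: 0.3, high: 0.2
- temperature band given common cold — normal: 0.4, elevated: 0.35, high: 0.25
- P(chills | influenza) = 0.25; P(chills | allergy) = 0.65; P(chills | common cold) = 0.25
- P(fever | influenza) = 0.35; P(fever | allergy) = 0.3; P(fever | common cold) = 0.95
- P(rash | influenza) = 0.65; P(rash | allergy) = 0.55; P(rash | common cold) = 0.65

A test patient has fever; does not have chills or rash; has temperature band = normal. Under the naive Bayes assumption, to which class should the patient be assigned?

influenza: 0.4 × 0.75 × (1−0.25) × 0.35 × (1−0.65) = 0.0275625
allergy: 0.4 × 0.5 × (1−0.65) × 0.3 × (1−0.55) = 0.00945
common cold: 0.2 × 0.4 × (1−0.25) × 0.95 × (1−0.65) = 0.01995
Highest score → influenza.

influenza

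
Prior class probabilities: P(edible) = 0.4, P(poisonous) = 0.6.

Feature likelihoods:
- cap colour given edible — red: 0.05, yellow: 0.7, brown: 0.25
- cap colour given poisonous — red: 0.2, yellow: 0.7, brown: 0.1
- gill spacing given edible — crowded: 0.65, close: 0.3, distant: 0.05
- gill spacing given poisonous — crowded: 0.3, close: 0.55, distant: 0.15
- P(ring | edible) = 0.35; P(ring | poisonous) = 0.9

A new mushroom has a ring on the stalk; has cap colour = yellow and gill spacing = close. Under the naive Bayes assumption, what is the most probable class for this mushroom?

poisonous

edible: 0.4 × 0.7 × 0.3 × 0.35 = 0.0294
poisonous: 0.6 × 0.7 × 0.55 × 0.9 = 0.2079
Highest score → poisonous.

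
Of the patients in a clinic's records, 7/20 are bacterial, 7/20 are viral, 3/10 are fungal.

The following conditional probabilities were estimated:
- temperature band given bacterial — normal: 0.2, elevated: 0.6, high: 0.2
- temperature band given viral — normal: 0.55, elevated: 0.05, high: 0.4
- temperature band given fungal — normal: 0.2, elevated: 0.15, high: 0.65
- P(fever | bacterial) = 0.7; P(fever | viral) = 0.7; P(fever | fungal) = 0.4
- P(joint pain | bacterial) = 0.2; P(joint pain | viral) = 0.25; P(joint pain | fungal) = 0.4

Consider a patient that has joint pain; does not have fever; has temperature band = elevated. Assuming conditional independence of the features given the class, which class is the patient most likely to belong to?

bacterial: 0.35 × 0.6 × (1−0.7) × 0.2 = 0.0126
viral: 0.35 × 0.05 × (1−0.7) × 0.25 = 0.0013125
fungal: 0.3 × 0.15 × (1−0.4) × 0.4 = 0.0108
Highest score → bacterial.

bacterial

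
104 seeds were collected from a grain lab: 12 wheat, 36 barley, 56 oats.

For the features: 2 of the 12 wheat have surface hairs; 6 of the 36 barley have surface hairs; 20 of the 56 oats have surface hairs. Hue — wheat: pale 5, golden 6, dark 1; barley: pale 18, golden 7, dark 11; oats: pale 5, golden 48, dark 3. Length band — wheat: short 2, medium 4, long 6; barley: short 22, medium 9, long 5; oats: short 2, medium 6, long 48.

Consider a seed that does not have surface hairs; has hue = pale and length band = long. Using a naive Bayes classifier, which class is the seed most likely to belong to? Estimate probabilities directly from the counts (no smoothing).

oats

wheat: (12/104) × (10/12) × (5/12) × (6/12) ≈ 0.0200321
barley: (36/104) × (30/36) × (18/36) × (5/36) ≈ 0.0200321
oats: (56/104) × (36/56) × (5/56) × (48/56) ≈ 0.0264914
Highest score → oats.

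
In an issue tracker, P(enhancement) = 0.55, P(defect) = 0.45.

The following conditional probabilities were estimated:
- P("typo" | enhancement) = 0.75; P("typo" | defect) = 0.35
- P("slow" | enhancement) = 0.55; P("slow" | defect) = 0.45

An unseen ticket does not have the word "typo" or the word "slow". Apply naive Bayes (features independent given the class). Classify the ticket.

enhancement: 0.55 × (1−0.75) × (1−0.55) = 0.061875
defect: 0.45 × (1−0.35) × (1−0.45) = 0.160875
Highest score → defect.

defect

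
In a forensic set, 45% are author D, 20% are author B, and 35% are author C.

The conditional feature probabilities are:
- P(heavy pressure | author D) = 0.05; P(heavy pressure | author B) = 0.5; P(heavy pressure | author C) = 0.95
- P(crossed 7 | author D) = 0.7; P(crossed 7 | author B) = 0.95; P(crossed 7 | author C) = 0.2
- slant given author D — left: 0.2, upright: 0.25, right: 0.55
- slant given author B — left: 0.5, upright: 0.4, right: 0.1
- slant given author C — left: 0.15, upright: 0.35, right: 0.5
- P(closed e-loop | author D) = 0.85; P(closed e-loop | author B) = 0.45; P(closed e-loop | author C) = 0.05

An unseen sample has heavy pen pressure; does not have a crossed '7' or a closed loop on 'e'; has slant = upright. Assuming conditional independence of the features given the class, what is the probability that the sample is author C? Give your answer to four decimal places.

0.9849

author D: 0.45 × 0.05 × (1−0.7) × 0.25 × (1−0.85) = 0.000253125
author B: 0.2 × 0.5 × (1−0.95) × 0.4 × (1−0.45) = 0.0011
author C: 0.35 × 0.95 × (1−0.2) × 0.35 × (1−0.05) = 0.088445
P(author C | x) = 0.088445 / 0.089798125 ≈ 0.9849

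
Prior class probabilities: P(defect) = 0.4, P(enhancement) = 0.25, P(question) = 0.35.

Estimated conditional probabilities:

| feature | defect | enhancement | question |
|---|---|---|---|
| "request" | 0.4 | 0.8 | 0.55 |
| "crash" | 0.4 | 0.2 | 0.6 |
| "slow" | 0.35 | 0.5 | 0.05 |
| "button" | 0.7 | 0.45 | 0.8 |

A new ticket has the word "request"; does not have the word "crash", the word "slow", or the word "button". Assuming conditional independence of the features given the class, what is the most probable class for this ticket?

enhancement

defect: 0.4 × 0.4 × (1−0.4) × (1−0.35) × (1−0.7) = 0.01872
enhancement: 0.25 × 0.8 × (1−0.2) × (1−0.5) × (1−0.45) = 0.044
question: 0.35 × 0.55 × (1−0.6) × (1−0.05) × (1−0.8) = 0.01463
Highest score → enhancement.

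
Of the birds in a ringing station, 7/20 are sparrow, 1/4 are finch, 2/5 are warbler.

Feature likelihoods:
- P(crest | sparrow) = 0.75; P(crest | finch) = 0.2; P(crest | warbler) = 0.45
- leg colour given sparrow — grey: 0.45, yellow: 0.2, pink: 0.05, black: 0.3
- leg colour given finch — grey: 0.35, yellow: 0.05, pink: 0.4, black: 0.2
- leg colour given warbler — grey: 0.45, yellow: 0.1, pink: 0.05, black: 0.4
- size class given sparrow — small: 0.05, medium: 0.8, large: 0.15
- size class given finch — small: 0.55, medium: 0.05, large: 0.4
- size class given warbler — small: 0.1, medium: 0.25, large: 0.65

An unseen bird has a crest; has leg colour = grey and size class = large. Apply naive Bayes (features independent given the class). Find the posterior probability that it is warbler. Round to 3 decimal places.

0.681

sparrow: 0.35 × 0.75 × 0.45 × 0.15 = 0.01771875
finch: 0.25 × 0.2 × 0.35 × 0.4 = 0.007
warbler: 0.4 × 0.45 × 0.45 × 0.65 = 0.05265
P(warbler | x) = 0.05265 / 0.07736875 ≈ 0.681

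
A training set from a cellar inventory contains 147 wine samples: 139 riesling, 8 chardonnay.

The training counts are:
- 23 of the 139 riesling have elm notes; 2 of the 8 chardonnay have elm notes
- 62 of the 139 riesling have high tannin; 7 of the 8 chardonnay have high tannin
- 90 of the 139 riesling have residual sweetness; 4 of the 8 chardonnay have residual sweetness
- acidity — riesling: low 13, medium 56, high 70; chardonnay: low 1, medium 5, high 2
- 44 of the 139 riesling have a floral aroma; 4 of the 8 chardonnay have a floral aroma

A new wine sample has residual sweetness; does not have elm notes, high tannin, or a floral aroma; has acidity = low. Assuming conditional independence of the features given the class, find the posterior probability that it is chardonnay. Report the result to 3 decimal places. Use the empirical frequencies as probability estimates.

riesling: (139/147) × (116/139) × (77/139) × (90/139) × (13/139) × (95/139) ≈ 0.0180918
chardonnay: (8/147) × (6/8) × (1/8) × (4/8) × (1/8) × (4/8) ≈ 0.000159439
P(chardonnay | x) = 0.000159439 / 0.018251239 ≈ 0.009

0.009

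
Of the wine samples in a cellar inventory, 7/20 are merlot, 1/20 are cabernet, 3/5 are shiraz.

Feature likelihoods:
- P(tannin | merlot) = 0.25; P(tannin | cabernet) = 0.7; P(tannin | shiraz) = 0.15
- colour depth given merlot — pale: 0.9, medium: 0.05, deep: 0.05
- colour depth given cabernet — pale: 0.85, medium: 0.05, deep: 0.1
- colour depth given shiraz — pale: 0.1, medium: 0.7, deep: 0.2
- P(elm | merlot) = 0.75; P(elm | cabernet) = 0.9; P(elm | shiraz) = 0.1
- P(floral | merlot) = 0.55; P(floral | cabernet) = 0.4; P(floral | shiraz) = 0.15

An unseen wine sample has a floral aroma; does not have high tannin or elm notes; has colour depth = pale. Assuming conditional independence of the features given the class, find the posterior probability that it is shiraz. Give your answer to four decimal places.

merlot: 0.35 × (1−0.25) × 0.9 × (1−0.75) × 0.55 = 0.032484375
cabernet: 0.05 × (1−0.7) × 0.85 × (1−0.9) × 0.4 = 0.00051
shiraz: 0.6 × (1−0.15) × 0.1 × (1−0.1) × 0.15 = 0.006885
P(shiraz | x) = 0.006885 / 0.039879375 ≈ 0.1726

0.1726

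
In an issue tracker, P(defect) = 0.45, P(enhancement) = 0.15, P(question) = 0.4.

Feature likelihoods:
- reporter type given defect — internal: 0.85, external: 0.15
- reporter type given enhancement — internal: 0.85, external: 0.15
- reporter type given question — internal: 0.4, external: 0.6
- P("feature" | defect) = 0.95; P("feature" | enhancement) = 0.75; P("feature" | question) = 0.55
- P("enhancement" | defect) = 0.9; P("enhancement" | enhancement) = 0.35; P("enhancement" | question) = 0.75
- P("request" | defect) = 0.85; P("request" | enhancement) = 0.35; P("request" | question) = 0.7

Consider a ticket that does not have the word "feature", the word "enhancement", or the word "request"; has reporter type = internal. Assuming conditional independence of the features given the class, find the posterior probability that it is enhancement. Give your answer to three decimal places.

defect: 0.45 × 0.85 × (1−0.95) × (1−0.9) × (1−0.85) = 0.000286875
enhancement: 0.15 × 0.85 × (1−0.75) × (1−0.35) × (1−0.35) = 0.0134671875
question: 0.4 × 0.4 × (1−0.55) × (1−0.75) × (1−0.7) = 0.0054
P(enhancement | x) = 0.0134671875 / 0.0191540625 ≈ 0.703

0.703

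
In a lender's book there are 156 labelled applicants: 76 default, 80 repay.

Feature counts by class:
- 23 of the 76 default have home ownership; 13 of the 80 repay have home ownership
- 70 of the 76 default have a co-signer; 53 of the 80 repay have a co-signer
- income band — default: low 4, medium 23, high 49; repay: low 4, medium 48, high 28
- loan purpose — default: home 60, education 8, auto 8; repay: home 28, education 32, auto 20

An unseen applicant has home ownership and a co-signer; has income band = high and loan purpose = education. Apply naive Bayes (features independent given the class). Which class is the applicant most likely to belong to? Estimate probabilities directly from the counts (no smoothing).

default

default: (76/156) × (23/76) × (70/76) × (49/76) × (8/76) ≈ 0.00921609
repay: (80/156) × (13/80) × (53/80) × (28/80) × (32/80) ≈ 0.00772917
Highest score → default.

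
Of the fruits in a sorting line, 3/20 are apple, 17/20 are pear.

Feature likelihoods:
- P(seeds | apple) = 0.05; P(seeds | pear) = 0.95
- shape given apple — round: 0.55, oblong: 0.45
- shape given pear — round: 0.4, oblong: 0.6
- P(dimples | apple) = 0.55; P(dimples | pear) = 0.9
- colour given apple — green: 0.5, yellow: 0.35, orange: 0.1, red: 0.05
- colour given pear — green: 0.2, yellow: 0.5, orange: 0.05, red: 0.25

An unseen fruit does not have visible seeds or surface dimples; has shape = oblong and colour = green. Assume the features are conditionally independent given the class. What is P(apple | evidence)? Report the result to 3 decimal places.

apple: 0.15 × (1−0.05) × 0.45 × (1−0.55) × 0.5 = 0.014428125
pear: 0.85 × (1−0.95) × 0.6 × (1−0.9) × 0.2 = 0.00051
P(apple | x) = 0.014428125 / 0.014938125 ≈ 0.966

0.966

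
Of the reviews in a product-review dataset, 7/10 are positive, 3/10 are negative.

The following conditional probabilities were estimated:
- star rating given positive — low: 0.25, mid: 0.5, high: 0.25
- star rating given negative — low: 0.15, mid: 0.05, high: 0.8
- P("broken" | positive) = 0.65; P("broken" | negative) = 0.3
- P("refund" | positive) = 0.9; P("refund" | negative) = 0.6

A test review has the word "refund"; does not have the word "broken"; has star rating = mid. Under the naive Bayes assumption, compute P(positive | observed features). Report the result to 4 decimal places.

positive: 0.7 × 0.5 × (1−0.65) × 0.9 = 0.11025
negative: 0.3 × 0.05 × (1−0.3) × 0.6 = 0.0063
P(positive | x) = 0.11025 / 0.11655 ≈ 0.9459

0.9459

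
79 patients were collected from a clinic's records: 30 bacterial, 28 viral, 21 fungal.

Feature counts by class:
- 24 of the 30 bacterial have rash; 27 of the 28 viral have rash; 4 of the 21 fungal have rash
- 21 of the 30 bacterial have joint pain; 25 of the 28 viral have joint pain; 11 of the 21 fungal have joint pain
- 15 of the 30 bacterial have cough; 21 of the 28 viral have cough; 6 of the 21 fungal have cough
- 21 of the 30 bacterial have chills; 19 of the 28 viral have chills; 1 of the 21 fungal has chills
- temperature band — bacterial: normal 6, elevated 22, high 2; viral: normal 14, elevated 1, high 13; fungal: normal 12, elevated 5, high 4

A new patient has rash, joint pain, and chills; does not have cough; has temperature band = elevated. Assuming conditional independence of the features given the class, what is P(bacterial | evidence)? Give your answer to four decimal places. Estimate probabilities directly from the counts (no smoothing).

0.9636

bacterial: (30/79) × (24/30) × (21/30) × (15/30) × (21/30) × (22/30) ≈ 0.0545823
viral: (28/79) × (27/28) × (25/28) × (7/28) × (19/28) × (1/28) ≈ 0.00184883
fungal: (21/79) × (4/21) × (11/21) × (15/21) × (1/21) × (5/21) ≈ 0.000214788
P(bacterial | x) = 0.0545823 / 0.056645918 ≈ 0.9636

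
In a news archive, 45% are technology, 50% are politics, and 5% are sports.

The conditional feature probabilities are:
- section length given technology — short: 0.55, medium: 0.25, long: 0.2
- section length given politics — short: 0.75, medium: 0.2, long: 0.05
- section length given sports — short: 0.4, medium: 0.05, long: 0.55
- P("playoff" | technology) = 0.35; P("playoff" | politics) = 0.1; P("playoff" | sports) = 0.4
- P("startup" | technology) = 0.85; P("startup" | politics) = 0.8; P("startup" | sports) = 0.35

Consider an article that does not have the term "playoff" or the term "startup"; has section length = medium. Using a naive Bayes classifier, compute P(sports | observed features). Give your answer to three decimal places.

technology: 0.45 × 0.25 × (1−0.35) × (1−0.85) = 0.01096875
politics: 0.5 × 0.2 × (1−0.1) × (1−0.8) = 0.018
sports: 0.05 × 0.05 × (1−0.4) × (1−0.35) = 0.000975
P(sports | x) = 0.000975 / 0.02994375 ≈ 0.033

0.033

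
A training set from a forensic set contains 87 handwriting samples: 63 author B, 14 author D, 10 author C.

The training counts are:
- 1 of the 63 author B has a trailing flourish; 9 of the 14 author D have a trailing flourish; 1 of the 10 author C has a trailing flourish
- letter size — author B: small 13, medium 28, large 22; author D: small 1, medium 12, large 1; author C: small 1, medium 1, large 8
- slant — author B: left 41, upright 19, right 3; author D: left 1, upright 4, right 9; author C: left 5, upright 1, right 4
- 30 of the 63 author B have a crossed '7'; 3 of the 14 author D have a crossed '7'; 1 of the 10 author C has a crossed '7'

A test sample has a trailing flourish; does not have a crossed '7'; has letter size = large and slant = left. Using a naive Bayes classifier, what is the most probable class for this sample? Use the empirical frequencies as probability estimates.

author B: (63/87) × (1/63) × (22/63) × (41/63) × (33/63) ≈ 0.00136829
author D: (14/87) × (9/14) × (1/14) × (1/14) × (11/14) ≈ 0.000414698
author C: (10/87) × (1/10) × (8/10) × (5/10) × (9/10) ≈ 0.00413793
Highest score → author C.

author C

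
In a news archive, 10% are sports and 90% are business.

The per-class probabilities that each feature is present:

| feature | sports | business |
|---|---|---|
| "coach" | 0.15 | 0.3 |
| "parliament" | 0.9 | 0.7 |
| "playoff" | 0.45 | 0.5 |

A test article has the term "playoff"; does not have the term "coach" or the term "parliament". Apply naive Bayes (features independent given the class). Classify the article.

business

sports: 0.1 × (1−0.15) × (1−0.9) × 0.45 = 0.003825
business: 0.9 × (1−0.3) × (1−0.7) × 0.5 = 0.0945
Highest score → business.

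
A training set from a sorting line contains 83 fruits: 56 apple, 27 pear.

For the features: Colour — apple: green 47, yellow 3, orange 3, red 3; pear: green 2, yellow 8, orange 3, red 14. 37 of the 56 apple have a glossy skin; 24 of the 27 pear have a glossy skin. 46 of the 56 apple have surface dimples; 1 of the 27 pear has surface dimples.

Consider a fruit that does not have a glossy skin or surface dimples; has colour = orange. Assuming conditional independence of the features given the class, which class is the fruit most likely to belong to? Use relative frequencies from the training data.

pear

apple: (56/83) × (3/56) × (19/56) × (10/56) ≈ 0.00218988
pear: (27/83) × (3/27) × (3/27) × (26/27) ≈ 0.00386732
Highest score → pear.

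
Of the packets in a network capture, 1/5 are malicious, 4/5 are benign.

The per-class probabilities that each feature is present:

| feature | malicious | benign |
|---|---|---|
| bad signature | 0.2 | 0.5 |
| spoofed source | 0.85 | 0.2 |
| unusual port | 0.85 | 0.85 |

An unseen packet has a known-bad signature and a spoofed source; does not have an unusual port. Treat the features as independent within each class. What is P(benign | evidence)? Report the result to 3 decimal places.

0.702

malicious: 0.2 × 0.2 × 0.85 × (1−0.85) = 0.0051
benign: 0.8 × 0.5 × 0.2 × (1−0.85) = 0.012
P(benign | x) = 0.012 / 0.0171 ≈ 0.702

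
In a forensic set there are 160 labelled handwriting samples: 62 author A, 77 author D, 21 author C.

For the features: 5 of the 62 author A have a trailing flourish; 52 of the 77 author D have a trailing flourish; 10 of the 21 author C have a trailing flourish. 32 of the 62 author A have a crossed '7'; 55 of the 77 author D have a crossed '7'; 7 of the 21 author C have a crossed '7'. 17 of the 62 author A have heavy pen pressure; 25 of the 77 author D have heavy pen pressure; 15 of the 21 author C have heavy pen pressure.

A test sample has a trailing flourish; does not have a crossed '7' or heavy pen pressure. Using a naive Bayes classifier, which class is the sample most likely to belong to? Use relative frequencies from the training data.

author A: (62/160) × (5/62) × (30/62) × (45/62) ≈ 0.0109749
author D: (77/160) × (52/77) × (22/77) × (52/77) ≈ 0.0627087
author C: (21/160) × (10/21) × (14/21) × (6/21) ≈ 0.0119048
Highest score → author D.

author D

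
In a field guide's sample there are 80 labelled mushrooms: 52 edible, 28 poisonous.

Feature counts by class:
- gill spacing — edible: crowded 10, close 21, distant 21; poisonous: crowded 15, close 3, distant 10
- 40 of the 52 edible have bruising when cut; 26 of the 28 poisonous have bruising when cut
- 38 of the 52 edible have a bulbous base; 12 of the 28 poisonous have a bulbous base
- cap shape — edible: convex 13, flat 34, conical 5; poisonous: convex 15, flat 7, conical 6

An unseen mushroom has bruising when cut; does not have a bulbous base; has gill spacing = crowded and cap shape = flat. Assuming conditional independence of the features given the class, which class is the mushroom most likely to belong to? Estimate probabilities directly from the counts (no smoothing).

edible: (52/80) × (10/52) × (40/52) × (14/52) × (34/52) ≈ 0.0169265
poisonous: (28/80) × (15/28) × (26/28) × (16/28) × (7/28) ≈ 0.0248724
Highest score → poisonous.

poisonous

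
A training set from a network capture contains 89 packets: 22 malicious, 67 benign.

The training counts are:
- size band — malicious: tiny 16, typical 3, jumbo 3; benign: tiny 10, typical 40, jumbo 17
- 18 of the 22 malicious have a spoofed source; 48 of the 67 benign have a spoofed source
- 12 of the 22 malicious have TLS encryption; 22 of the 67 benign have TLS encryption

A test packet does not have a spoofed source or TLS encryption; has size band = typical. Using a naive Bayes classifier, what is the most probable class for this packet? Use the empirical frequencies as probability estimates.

benign

malicious: (22/89) × (3/22) × (4/22) × (10/22) ≈ 0.00278577
benign: (67/89) × (40/67) × (19/67) × (45/67) ≈ 0.0856025
Highest score → benign.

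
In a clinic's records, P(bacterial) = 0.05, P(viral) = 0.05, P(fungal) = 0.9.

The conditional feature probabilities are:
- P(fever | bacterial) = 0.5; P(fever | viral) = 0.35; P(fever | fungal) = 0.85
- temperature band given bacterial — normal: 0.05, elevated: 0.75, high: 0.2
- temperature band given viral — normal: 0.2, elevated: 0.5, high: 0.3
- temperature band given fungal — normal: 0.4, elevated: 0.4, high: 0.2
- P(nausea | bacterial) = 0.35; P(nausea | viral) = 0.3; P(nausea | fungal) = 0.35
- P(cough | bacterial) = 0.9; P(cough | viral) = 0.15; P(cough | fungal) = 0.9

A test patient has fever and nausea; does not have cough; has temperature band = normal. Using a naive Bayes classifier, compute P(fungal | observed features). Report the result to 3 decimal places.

bacterial: 0.05 × 0.5 × 0.05 × 0.35 × (1−0.9) = 0.00004375
viral: 0.05 × 0.35 × 0.2 × 0.3 × (1−0.15) = 0.0008925
fungal: 0.9 × 0.85 × 0.4 × 0.35 × (1−0.9) = 0.01071
P(fungal | x) = 0.01071 / 0.01164625 ≈ 0.920

0.920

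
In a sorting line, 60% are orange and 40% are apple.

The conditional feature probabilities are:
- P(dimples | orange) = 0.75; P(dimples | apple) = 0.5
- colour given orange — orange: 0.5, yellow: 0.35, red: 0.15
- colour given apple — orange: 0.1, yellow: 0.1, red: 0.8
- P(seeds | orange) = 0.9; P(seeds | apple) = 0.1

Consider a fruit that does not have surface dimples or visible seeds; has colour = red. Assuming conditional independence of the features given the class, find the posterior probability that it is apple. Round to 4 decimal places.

0.9846

orange: 0.6 × (1−0.75) × 0.15 × (1−0.9) = 0.00225
apple: 0.4 × (1−0.5) × 0.8 × (1−0.1) = 0.144
P(apple | x) = 0.144 / 0.14625 ≈ 0.9846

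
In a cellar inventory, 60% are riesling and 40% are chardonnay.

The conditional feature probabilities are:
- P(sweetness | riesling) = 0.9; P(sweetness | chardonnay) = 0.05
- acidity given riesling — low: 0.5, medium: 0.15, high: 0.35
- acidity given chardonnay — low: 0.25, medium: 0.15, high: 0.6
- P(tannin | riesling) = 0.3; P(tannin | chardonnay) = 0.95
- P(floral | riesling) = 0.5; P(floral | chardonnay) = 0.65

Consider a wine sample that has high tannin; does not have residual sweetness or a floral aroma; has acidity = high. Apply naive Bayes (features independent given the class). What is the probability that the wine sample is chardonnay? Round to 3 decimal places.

riesling: 0.6 × (1−0.9) × 0.35 × 0.3 × (1−0.5) = 0.00315
chardonnay: 0.4 × (1−0.05) × 0.6 × 0.95 × (1−0.65) = 0.07581
P(chardonnay | x) = 0.07581 / 0.07896 ≈ 0.960

0.960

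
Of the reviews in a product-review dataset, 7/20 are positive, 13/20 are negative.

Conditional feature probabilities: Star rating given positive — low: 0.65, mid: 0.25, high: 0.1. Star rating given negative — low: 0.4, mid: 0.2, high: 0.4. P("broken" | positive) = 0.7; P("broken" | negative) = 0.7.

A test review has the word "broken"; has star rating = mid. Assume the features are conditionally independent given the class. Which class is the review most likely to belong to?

negative

positive: 0.35 × 0.25 × 0.7 = 0.06125
negative: 0.65 × 0.2 × 0.7 = 0.091
Highest score → negative.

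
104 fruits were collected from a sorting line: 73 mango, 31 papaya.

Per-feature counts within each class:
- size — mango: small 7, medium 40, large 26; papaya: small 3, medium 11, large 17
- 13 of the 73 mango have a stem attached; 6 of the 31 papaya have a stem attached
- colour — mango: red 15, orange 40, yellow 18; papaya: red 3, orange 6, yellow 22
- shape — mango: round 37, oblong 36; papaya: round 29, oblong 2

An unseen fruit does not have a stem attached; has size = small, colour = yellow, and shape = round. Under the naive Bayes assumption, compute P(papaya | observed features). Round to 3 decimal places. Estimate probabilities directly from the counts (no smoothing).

mango: (73/104) × (7/73) × (60/73) × (18/73) × (37/73) ≈ 0.00691388
papaya: (31/104) × (3/31) × (25/31) × (22/31) × (29/31) ≈ 0.0154441
P(papaya | x) = 0.0154441 / 0.02235798 ≈ 0.691

0.691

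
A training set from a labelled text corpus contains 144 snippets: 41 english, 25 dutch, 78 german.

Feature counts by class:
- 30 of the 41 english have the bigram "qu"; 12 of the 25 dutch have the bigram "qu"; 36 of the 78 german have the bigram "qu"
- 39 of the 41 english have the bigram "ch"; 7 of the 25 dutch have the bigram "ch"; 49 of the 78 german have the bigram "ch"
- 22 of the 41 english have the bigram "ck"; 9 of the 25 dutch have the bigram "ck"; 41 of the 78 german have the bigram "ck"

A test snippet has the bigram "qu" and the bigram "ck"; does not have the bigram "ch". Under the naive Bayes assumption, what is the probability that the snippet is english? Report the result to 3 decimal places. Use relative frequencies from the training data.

english: (41/144) × (30/41) × (2/41) × (22/41) ≈ 0.0054531
dutch: (25/144) × (12/25) × (18/25) × (9/25) = 0.0216
german: (78/144) × (36/78) × (29/78) × (41/78) ≈ 0.0488577
P(english | x) = 0.0054531 / 0.0759108 ≈ 0.072

0.072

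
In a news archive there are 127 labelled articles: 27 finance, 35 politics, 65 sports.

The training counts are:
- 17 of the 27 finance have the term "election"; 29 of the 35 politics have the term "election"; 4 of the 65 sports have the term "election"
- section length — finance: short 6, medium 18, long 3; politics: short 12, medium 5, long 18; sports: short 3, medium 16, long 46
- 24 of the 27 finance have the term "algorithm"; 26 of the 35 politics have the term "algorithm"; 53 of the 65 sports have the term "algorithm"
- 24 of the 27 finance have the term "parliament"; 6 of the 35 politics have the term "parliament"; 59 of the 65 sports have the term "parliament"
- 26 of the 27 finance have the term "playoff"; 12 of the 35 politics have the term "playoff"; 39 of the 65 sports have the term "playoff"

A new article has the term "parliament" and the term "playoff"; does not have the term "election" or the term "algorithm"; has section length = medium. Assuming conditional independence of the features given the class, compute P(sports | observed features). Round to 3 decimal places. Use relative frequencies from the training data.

0.700

finance: (27/127) × (10/27) × (18/27) × (3/27) × (24/27) × (26/27) ≈ 0.00499252
politics: (35/127) × (6/35) × (5/35) × (9/35) × (6/35) × (12/35) ≈ 0.000102005
sports: (65/127) × (61/65) × (16/65) × (12/65) × (59/65) × (39/65) ≈ 0.0118875
P(sports | x) = 0.0118875 / 0.016982025 ≈ 0.700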